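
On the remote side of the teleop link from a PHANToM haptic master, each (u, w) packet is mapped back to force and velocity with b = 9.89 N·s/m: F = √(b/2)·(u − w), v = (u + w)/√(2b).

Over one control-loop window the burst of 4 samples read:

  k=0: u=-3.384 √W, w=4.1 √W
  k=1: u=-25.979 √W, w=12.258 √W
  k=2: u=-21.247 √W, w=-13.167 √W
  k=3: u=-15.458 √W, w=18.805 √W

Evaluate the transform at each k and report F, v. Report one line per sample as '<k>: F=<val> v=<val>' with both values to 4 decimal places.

0: F=-16.6424 v=0.1610
1: F=-85.0290 v=-3.0851
2: F=-17.9678 v=-7.7379
3: F=-76.1919 v=0.7526

k=0: u−w=-7.4840, u+w=0.7160; √(b/2)=2.2237, √(2b)=4.4475; F=2.2237×(-7.484)=-16.6424, v=0.7160/4.4475=0.1610
k=1: u−w=-38.2370, u+w=-13.7210; √(b/2)=2.2237, √(2b)=4.4475; F=2.2237×(-38.237)=-85.0290, v=-13.7210/4.4475=-3.0851
k=2: u−w=-8.0800, u+w=-34.4140; √(b/2)=2.2237, √(2b)=4.4475; F=2.2237×(-8.08)=-17.9678, v=-34.4140/4.4475=-7.7379
k=3: u−w=-34.2630, u+w=3.3470; √(b/2)=2.2237, √(2b)=4.4475; F=2.2237×(-34.263)=-76.1919, v=3.3470/4.4475=0.7526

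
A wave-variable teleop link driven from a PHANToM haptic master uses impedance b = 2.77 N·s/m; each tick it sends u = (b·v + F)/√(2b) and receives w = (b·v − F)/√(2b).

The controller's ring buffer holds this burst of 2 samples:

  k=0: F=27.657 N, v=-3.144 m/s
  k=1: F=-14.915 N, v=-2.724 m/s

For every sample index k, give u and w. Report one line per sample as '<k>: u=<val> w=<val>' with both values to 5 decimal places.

0: u=8.05028 w=-15.45038
1: u=-9.54254 w=3.13101

k=0: b·v=2.77×(-3.144)=-8.70888; √(2b)=2.35372; u=(-8.70888+27.657)/2.35372=8.05028, w=(-8.70888−27.657)/2.35372=-15.45038
k=1: b·v=2.77×(-2.724)=-7.54548; √(2b)=2.35372; u=(-7.54548+(-14.915))/2.35372=-9.54254, w=(-7.54548−(-14.915))/2.35372=3.13101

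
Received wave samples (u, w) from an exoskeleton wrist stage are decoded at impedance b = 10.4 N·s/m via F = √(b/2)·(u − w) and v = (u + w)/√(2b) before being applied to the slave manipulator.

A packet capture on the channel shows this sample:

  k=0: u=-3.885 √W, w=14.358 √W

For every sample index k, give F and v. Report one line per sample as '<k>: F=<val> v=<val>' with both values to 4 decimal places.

0: F=-41.6004 v=2.2964

k=0: u−w=-18.2430, u+w=10.4730; √(b/2)=2.2804, √(2b)=4.5607; F=2.2804×(-18.243)=-41.6004, v=10.4730/4.5607=2.2964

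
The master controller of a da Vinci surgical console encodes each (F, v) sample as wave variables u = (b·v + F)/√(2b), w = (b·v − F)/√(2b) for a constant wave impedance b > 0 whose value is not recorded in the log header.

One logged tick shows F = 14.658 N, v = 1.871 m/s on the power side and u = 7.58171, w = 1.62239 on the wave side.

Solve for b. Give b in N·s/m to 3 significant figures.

u + w = 9.2041;  u + w = √(2b)·v, so √(2b) = 9.2041/1.871 = 4.9193.
b = (√(2b))²/2 = 24.2000/2 = 12.1000.
(Check via u − w = 2F/√(2b): u − w = 5.9593, 2F/√(2b) = 5.9593.)

b = 12.1 N·s/m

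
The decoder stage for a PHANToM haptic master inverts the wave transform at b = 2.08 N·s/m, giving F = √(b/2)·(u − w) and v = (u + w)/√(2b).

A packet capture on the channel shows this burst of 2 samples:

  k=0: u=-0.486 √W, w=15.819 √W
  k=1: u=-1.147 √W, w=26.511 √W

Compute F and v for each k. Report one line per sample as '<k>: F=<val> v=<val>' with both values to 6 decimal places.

k=0: u−w=-16.305000, u+w=15.333000; √(b/2)=1.019804, √(2b)=2.039608; F=1.019804×(-16.305)=-16.627903, v=15.333000/2.039608=7.517622
k=1: u−w=-27.658000, u+w=25.364000; √(b/2)=1.019804, √(2b)=2.039608; F=1.019804×(-27.658)=-28.205736, v=25.364000/2.039608=12.435724

0: F=-16.627903 v=7.517622
1: F=-28.205736 v=12.435724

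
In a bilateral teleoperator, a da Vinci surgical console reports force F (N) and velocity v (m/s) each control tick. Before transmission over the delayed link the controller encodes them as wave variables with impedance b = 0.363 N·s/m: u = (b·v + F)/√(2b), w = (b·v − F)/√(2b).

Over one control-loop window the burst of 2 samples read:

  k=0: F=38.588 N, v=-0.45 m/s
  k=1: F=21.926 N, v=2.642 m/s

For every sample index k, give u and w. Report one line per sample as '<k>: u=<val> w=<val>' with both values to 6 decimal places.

k=0: b·v=0.363×(-0.45)=-0.163350; √(2b)=0.852056; u=(-0.163350+38.588)/0.852056=45.096373, w=(-0.163350−38.588)/0.852056=-45.479798
k=1: b·v=0.363×2.642=0.959046; √(2b)=0.852056; u=(0.959046+21.926)/0.852056=26.858607, w=(0.959046−21.926)/0.852056=-24.607474

0: u=45.096373 w=-45.479798
1: u=26.858607 w=-24.607474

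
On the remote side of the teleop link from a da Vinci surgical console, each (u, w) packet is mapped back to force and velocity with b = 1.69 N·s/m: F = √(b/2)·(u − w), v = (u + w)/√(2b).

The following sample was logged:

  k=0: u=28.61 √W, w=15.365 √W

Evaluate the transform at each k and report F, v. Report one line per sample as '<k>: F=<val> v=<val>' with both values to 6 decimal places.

0: F=12.175318 v=23.919247

k=0: u−w=13.245000, u+w=43.975000; √(b/2)=0.919239, √(2b)=1.838478; F=0.919239×13.245=12.175318, v=43.975000/1.838478=23.919247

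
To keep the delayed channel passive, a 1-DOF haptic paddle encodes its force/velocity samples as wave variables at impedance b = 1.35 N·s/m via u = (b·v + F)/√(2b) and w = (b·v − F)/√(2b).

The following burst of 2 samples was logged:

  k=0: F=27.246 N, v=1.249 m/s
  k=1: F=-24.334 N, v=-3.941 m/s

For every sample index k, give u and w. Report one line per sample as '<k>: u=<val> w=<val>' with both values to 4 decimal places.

k=0: b·v=1.35×1.249=1.6862; √(2b)=1.6432; u=(1.6862+27.246)/1.6432=17.6075, w=(1.6862−27.246)/1.6432=-15.5552
k=1: b·v=1.35×(-3.941)=-5.3204; √(2b)=1.6432; u=(-5.3204+(-24.334))/1.6432=-18.0471, w=(-5.3204−(-24.334))/1.6432=11.5713

0: u=17.6075 w=-15.5552
1: u=-18.0471 w=11.5713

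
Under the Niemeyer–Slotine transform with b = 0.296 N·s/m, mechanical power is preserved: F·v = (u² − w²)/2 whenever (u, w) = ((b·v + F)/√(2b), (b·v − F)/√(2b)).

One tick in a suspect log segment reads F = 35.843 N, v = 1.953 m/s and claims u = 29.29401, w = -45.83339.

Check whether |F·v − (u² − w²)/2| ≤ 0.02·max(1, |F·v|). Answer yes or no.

F·v = 35.843×1.953 = 70.0014 W.
(u² − w²)/2 = (858.1390 − 2100.6996)/2 = -621.2803 W.
|Δ| = 691.2817;  2% of max(1, |F·v|) = 1.4000.

no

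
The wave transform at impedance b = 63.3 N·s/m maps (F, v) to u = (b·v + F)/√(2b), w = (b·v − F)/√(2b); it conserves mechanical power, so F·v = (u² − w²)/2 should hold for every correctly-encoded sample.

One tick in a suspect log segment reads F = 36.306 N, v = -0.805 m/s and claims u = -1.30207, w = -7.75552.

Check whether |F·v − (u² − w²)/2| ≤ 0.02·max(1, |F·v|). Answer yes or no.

F·v = 36.306×(-0.805) = -29.22633 W.
(u² − w²)/2 = (1.69539 − 60.14809)/2 = -29.22635 W.
|Δ| = 0.00002;  2% of max(1, |F·v|) = 0.58453.

yes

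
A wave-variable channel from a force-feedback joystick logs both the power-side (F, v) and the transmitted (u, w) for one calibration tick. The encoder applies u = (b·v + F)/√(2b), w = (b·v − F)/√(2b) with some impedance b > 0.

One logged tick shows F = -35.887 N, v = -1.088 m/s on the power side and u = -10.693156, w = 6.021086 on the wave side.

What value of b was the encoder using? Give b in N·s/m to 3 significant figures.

u + w = -4.672070;  u + w = √(2b)·v, so √(2b) = -4.672070/(-1.088) = 4.294182.
b = (√(2b))²/2 = 18.439999/2 = 9.219999.
(Check via u − w = 2F/√(2b): u − w = -16.714242, 2F/√(2b) = -16.714243.)

b = 9.22 N·s/m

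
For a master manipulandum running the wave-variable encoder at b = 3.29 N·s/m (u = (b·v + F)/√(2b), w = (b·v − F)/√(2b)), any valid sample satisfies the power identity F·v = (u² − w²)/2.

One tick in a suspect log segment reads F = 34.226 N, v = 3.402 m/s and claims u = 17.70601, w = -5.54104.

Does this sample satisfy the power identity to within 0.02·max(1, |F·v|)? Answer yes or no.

no

F·v = 34.226×3.402 = 116.43685 W.
(u² − w²)/2 = (313.50279 − 30.70312)/2 = 141.39983 W.
|Δ| = 24.96298;  2% of max(1, |F·v|) = 2.32874.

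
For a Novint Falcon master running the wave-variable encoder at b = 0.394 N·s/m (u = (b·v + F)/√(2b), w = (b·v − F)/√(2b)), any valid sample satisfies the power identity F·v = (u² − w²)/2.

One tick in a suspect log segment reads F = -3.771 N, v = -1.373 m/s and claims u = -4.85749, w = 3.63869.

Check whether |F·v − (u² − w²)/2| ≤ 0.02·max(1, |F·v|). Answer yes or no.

yes

F·v = (-3.771)×(-1.373) = 5.1776 W.
(u² − w²)/2 = (23.5952 − 13.2401)/2 = 5.1776 W.
|Δ| = 0.0000;  2% of max(1, |F·v|) = 0.1036.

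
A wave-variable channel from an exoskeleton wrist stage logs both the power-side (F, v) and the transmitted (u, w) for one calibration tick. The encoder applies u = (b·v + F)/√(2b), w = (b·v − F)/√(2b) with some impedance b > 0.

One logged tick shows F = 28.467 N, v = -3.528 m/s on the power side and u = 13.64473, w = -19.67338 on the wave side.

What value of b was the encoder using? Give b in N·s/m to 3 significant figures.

u + w = -6.02865;  u + w = √(2b)·v, so √(2b) = -6.02865/(-3.528) = 1.70880.
b = (√(2b))²/2 = 2.92000/2 = 1.46000.
(Check via u − w = 2F/√(2b): u − w = 33.31811, 2F/√(2b) = 33.31810.)

b = 1.46 N·s/m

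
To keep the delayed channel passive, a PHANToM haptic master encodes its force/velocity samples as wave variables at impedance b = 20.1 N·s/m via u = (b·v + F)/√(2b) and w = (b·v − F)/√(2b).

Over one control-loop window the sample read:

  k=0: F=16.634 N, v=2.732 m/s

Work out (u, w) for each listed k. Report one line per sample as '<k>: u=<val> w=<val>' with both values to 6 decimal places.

k=0: b·v=20.1×2.732=54.913200; √(2b)=6.340347; u=(54.913200+16.634)/6.340347=11.284430, w=(54.913200−16.634)/6.340347=6.037398

0: u=11.284430 w=6.037398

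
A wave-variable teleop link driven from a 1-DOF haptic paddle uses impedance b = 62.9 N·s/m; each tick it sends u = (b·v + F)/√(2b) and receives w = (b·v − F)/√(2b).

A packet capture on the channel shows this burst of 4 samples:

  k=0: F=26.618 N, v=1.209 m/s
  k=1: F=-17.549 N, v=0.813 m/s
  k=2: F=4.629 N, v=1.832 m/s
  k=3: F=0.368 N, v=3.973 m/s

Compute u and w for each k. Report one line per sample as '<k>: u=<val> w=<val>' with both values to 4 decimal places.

k=0: b·v=62.9×1.209=76.0461; √(2b)=11.2161; u=(76.0461+26.618)/11.2161=9.1533, w=(76.0461−26.618)/11.2161=4.4069
k=1: b·v=62.9×0.813=51.1377; √(2b)=11.2161; u=(51.1377+(-17.549))/11.2161=2.9947, w=(51.1377−(-17.549))/11.2161=6.1240
k=2: b·v=62.9×1.832=115.2328; √(2b)=11.2161; u=(115.2328+4.629)/11.2161=10.6866, w=(115.2328−4.629)/11.2161=9.8612
k=3: b·v=62.9×3.973=249.9017; √(2b)=11.2161; u=(249.9017+0.368)/11.2161=22.3135, w=(249.9017−0.368)/11.2161=22.2479

0: u=9.1533 w=4.4069
1: u=2.9947 w=6.1240
2: u=10.6866 w=9.8612
3: u=22.3135 w=22.2479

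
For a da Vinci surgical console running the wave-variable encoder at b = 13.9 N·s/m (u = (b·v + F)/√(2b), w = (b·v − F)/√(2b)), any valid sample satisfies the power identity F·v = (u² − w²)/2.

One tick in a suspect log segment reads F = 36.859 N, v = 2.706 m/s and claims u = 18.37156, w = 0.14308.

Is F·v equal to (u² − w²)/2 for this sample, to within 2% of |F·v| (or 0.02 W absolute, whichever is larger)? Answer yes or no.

no

F·v = 36.859×2.706 = 99.74045 W.
(u² − w²)/2 = (337.51422 − 0.02047)/2 = 168.74687 W.
|Δ| = 69.00642;  2% of max(1, |F·v|) = 1.99481.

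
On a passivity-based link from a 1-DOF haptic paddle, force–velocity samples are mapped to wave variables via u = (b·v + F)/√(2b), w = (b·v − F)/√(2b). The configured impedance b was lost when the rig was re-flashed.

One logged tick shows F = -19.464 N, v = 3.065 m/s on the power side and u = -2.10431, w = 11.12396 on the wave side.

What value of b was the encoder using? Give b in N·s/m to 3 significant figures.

u + w = 9.01965;  u + w = √(2b)·v, so √(2b) = 9.01965/3.065 = 2.94279.
b = (√(2b))²/2 = 8.66001/2 = 4.33001.
(Check via u − w = 2F/√(2b): u − w = -13.22827, 2F/√(2b) = -13.22826.)

b = 4.33 N·s/m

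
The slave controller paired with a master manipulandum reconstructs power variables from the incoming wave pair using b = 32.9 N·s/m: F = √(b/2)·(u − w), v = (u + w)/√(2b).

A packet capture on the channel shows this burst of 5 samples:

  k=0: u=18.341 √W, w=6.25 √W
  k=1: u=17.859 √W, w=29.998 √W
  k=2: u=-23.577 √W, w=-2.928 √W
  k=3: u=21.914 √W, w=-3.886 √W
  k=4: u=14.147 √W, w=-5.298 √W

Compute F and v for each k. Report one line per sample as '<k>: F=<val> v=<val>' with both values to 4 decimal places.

k=0: u−w=12.0910, u+w=24.5910; √(b/2)=4.0559, √(2b)=8.1117; F=4.0559×12.091=49.0394, v=24.5910/8.1117=3.0315
k=1: u−w=-12.1390, u+w=47.8570; √(b/2)=4.0559, √(2b)=8.1117; F=4.0559×(-12.139)=-49.2341, v=47.8570/8.1117=5.8997
k=2: u−w=-20.6490, u+w=-26.5050; √(b/2)=4.0559, √(2b)=8.1117; F=4.0559×(-20.649)=-83.7495, v=-26.5050/8.1117=-3.2675
k=3: u−w=25.8000, u+w=18.0280; √(b/2)=4.0559, √(2b)=8.1117; F=4.0559×25.8=104.6412, v=18.0280/8.1117=2.2225
k=4: u−w=19.4450, u+w=8.8490; √(b/2)=4.0559, √(2b)=8.1117; F=4.0559×19.445=78.8662, v=8.8490/8.1117=1.0909

0: F=49.0394 v=3.0315
1: F=-49.2341 v=5.8997
2: F=-83.7495 v=-3.2675
3: F=104.6412 v=2.2225
4: F=78.8662 v=1.0909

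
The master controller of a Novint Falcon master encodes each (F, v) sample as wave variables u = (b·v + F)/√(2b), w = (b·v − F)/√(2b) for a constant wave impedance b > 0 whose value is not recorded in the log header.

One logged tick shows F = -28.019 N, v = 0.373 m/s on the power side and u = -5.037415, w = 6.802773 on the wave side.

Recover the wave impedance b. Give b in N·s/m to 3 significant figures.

b = 11.2 N·s/m

u + w = 1.765358;  u + w = √(2b)·v, so √(2b) = 1.765358/0.373 = 4.732863.
b = (√(2b))²/2 = 22.399995/2 = 11.199997.
(Check via u − w = 2F/√(2b): u − w = -11.840188, 2F/√(2b) = -11.840190.)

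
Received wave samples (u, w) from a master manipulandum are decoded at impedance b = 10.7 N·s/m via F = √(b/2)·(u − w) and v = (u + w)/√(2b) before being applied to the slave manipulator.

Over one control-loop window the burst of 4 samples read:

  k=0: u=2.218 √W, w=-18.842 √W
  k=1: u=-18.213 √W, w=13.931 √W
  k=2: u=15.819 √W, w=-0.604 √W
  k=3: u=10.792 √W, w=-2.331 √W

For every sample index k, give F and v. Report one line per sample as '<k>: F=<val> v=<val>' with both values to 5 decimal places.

0: F=48.71192 v=-3.59359
1: F=-74.34929 v=-0.92564
2: F=37.98651 v=3.28901
3: F=30.35359 v=1.82900

k=0: u−w=21.06000, u+w=-16.62400; √(b/2)=2.31301, √(2b)=4.62601; F=2.31301×21.06=48.71192, v=-16.62400/4.62601=-3.59359
k=1: u−w=-32.14400, u+w=-4.28200; √(b/2)=2.31301, √(2b)=4.62601; F=2.31301×(-32.144)=-74.34929, v=-4.28200/4.62601=-0.92564
k=2: u−w=16.42300, u+w=15.21500; √(b/2)=2.31301, √(2b)=4.62601; F=2.31301×16.423=37.98651, v=15.21500/4.62601=3.28901
k=3: u−w=13.12300, u+w=8.46100; √(b/2)=2.31301, √(2b)=4.62601; F=2.31301×13.123=30.35359, v=8.46100/4.62601=1.82900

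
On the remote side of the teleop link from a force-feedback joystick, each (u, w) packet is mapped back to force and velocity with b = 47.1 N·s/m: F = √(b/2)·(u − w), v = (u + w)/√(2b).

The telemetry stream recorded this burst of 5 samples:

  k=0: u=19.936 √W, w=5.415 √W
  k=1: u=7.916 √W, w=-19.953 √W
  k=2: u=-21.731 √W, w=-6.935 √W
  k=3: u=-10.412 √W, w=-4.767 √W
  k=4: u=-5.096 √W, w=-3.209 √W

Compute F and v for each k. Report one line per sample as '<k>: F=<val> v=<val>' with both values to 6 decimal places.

k=0: u−w=14.521000, u+w=25.351000; √(b/2)=4.852834, √(2b)=9.705668; F=4.852834×14.521=70.468006, v=25.351000/9.705668=2.611979
k=1: u−w=27.869000, u+w=-12.037000; √(b/2)=4.852834, √(2b)=9.705668; F=4.852834×27.869=135.243637, v=-12.037000/9.705668=-1.240203
k=2: u−w=-14.796000, u+w=-28.666000; √(b/2)=4.852834, √(2b)=9.705668; F=4.852834×(-14.796)=-71.802535, v=-28.666000/9.705668=-2.953532
k=3: u−w=-5.645000, u+w=-15.179000; √(b/2)=4.852834, √(2b)=9.705668; F=4.852834×(-5.645)=-27.394249, v=-15.179000/9.705668=-1.563931
k=4: u−w=-1.887000, u+w=-8.305000; √(b/2)=4.852834, √(2b)=9.705668; F=4.852834×(-1.887)=-9.157298, v=-8.305000/9.705668=-0.855686

0: F=70.468006 v=2.611979
1: F=135.243637 v=-1.240203
2: F=-71.802535 v=-2.953532
3: F=-27.394249 v=-1.563931
4: F=-9.157298 v=-0.855686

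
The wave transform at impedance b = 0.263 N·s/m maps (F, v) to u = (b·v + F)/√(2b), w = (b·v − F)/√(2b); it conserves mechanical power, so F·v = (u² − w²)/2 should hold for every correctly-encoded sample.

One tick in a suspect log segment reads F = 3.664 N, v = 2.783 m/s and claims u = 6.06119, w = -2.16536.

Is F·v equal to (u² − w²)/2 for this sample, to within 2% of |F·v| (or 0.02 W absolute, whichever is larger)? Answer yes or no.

F·v = 3.664×2.783 = 10.1969 W.
(u² − w²)/2 = (36.7380 − 4.6888)/2 = 16.0246 W.
|Δ| = 5.8277;  2% of max(1, |F·v|) = 0.2039.

no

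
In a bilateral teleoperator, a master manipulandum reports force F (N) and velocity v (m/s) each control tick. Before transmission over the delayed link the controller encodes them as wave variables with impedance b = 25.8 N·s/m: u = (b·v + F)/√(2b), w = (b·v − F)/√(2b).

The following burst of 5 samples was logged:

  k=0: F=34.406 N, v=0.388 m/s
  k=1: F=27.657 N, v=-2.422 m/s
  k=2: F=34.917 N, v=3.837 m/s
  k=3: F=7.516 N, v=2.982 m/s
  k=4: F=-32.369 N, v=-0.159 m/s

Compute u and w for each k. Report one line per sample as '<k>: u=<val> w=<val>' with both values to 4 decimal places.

0: u=6.1833 w=-3.3961
1: u=-4.8488 w=-12.5492
2: u=18.6420 w=8.9203
3: u=11.7566 w=9.6640
4: u=-5.0772 w=3.9351

k=0: b·v=25.8×0.388=10.0104; √(2b)=7.1833; u=(10.0104+34.406)/7.1833=6.1833, w=(10.0104−34.406)/7.1833=-3.3961
k=1: b·v=25.8×(-2.422)=-62.4876; √(2b)=7.1833; u=(-62.4876+27.657)/7.1833=-4.8488, w=(-62.4876−27.657)/7.1833=-12.5492
k=2: b·v=25.8×3.837=98.9946; √(2b)=7.1833; u=(98.9946+34.917)/7.1833=18.6420, w=(98.9946−34.917)/7.1833=8.9203
k=3: b·v=25.8×2.982=76.9356; √(2b)=7.1833; u=(76.9356+7.516)/7.1833=11.7566, w=(76.9356−7.516)/7.1833=9.6640
k=4: b·v=25.8×(-0.159)=-4.1022; √(2b)=7.1833; u=(-4.1022+(-32.369))/7.1833=-5.0772, w=(-4.1022−(-32.369))/7.1833=3.9351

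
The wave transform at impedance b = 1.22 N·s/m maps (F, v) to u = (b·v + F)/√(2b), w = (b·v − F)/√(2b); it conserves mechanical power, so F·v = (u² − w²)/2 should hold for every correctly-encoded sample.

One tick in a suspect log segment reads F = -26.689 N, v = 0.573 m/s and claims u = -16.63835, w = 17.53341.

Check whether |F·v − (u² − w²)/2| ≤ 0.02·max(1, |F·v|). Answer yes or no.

F·v = (-26.689)×0.573 = -15.29280 W.
(u² − w²)/2 = (276.83469 − 307.42047)/2 = -15.29289 W.
|Δ| = 0.00009;  2% of max(1, |F·v|) = 0.30586.

yes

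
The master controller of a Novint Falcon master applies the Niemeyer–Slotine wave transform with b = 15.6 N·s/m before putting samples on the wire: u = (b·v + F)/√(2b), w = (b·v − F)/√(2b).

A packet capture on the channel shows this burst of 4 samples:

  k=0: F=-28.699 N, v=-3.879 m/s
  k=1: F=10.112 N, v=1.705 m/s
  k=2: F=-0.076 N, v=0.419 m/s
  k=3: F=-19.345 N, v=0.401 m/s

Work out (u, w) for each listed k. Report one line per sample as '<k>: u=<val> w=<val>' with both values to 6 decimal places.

k=0: b·v=15.6×(-3.879)=-60.512400; √(2b)=5.585696; u=(-60.512400+(-28.699))/5.585696=-15.971403, w=(-60.512400−(-28.699))/5.585696=-5.695512
k=1: b·v=15.6×1.705=26.598000; √(2b)=5.585696; u=(26.598000+10.112)/5.585696=6.572144, w=(26.598000−10.112)/5.585696=2.951467
k=2: b·v=15.6×0.419=6.536400; √(2b)=5.585696; u=(6.536400+(-0.076))/5.585696=1.156597, w=(6.536400−(-0.076))/5.585696=1.183809
k=3: b·v=15.6×0.401=6.255600; √(2b)=5.585696; u=(6.255600+(-19.345))/5.585696=-2.343379, w=(6.255600−(-19.345))/5.585696=4.583243

0: u=-15.971403 w=-5.695512
1: u=6.572144 w=2.951467
2: u=1.156597 w=1.183809
3: u=-2.343379 w=4.583243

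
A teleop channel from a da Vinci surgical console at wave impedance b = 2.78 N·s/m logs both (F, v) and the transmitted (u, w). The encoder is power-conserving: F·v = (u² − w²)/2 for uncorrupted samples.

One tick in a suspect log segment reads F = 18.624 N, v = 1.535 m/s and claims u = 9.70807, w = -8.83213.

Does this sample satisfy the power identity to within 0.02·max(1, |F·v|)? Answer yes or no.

F·v = 18.624×1.535 = 28.5878 W.
(u² − w²)/2 = (94.2466 − 78.0065)/2 = 8.1201 W.
|Δ| = 20.4678;  2% of max(1, |F·v|) = 0.5718.

no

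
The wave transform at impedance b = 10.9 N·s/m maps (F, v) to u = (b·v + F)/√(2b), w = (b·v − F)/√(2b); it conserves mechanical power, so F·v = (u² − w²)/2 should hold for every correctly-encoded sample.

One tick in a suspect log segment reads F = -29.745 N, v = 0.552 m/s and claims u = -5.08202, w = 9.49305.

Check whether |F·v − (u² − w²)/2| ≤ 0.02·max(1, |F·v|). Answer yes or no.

F·v = (-29.745)×0.552 = -16.4192 W.
(u² − w²)/2 = (25.8269 − 90.1180)/2 = -32.1455 W.
|Δ| = 15.7263;  2% of max(1, |F·v|) = 0.3284.

no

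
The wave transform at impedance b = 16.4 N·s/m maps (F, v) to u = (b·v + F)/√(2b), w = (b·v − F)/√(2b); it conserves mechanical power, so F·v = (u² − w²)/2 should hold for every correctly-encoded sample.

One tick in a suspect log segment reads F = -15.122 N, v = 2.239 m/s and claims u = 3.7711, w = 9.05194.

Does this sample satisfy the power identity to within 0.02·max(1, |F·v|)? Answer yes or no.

F·v = (-15.122)×2.239 = -33.8582 W.
(u² − w²)/2 = (14.2212 − 81.9376)/2 = -33.8582 W.
|Δ| = 0.0001;  2% of max(1, |F·v|) = 0.6772.

yes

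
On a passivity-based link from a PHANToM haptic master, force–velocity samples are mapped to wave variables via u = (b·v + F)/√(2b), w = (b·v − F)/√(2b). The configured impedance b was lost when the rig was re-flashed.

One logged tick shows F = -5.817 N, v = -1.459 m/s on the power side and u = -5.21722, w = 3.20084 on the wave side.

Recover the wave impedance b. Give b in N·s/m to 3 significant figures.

u + w = -2.01638;  u + w = √(2b)·v, so √(2b) = -2.01638/(-1.459) = 1.38203.
b = (√(2b))²/2 = 1.91000/2 = 0.95500.
(Check via u − w = 2F/√(2b): u − w = -8.41806, 2F/√(2b) = -8.41806.)

b = 0.955 N·s/m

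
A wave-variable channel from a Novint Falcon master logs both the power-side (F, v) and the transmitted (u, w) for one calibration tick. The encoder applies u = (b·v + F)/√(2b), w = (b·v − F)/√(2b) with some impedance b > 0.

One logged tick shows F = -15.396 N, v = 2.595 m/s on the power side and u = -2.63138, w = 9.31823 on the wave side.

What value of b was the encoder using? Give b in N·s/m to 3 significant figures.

u + w = 6.6868;  u + w = √(2b)·v, so √(2b) = 6.6868/2.595 = 2.5768.
b = (√(2b))²/2 = 6.6400/2 = 3.3200.
(Check via u − w = 2F/√(2b): u − w = -11.9496, 2F/√(2b) = -11.9496.)

b = 3.32 N·s/m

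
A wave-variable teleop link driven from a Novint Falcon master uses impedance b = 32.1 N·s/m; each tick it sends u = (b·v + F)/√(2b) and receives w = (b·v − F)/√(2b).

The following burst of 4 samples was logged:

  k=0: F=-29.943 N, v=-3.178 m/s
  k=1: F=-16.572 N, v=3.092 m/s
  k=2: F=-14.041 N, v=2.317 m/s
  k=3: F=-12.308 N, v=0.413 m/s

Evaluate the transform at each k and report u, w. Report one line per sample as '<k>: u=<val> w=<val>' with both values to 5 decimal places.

0: u=-16.46889 w=-8.99481
1: u=10.31904 w=14.45558
2: u=7.53008 w=11.03486
3: u=0.11848 w=3.19068

k=0: b·v=32.1×(-3.178)=-102.01380; √(2b)=8.01249; u=(-102.01380+(-29.943))/8.01249=-16.46889, w=(-102.01380−(-29.943))/8.01249=-8.99481
k=1: b·v=32.1×3.092=99.25320; √(2b)=8.01249; u=(99.25320+(-16.572))/8.01249=10.31904, w=(99.25320−(-16.572))/8.01249=14.45558
k=2: b·v=32.1×2.317=74.37570; √(2b)=8.01249; u=(74.37570+(-14.041))/8.01249=7.53008, w=(74.37570−(-14.041))/8.01249=11.03486
k=3: b·v=32.1×0.413=13.25730; √(2b)=8.01249; u=(13.25730+(-12.308))/8.01249=0.11848, w=(13.25730−(-12.308))/8.01249=3.19068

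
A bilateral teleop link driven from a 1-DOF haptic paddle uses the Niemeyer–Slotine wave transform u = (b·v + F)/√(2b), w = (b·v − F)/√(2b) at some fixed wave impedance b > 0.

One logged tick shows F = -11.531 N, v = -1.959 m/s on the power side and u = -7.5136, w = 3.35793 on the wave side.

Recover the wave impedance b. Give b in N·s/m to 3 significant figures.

b = 2.25 N·s/m

u + w = -4.1557;  u + w = √(2b)·v, so √(2b) = -4.1557/(-1.959) = 2.1213.
b = (√(2b))²/2 = 4.5000/2 = 2.2500.
(Check via u − w = 2F/√(2b): u − w = -10.8715, 2F/√(2b) = -10.8715.)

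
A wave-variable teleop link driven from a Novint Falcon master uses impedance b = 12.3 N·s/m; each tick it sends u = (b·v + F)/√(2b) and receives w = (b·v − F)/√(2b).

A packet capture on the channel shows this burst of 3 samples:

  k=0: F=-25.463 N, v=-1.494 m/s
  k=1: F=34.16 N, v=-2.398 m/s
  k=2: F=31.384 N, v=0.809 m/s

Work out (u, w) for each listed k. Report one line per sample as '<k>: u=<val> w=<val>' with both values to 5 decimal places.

k=0: b·v=12.3×(-1.494)=-18.37620; √(2b)=4.95984; u=(-18.37620+(-25.463))/4.95984=-8.83884, w=(-18.37620−(-25.463))/4.95984=1.42884
k=1: b·v=12.3×(-2.398)=-29.49540; √(2b)=4.95984; u=(-29.49540+34.16)/4.95984=0.94047, w=(-29.49540−34.16)/4.95984=-12.83417
k=2: b·v=12.3×0.809=9.95070; √(2b)=4.95984; u=(9.95070+31.384)/4.95984=8.33388, w=(9.95070−31.384)/4.95984=-4.32137

0: u=-8.83884 w=1.42884
1: u=0.94047 w=-12.83417
2: u=8.33388 w=-4.32137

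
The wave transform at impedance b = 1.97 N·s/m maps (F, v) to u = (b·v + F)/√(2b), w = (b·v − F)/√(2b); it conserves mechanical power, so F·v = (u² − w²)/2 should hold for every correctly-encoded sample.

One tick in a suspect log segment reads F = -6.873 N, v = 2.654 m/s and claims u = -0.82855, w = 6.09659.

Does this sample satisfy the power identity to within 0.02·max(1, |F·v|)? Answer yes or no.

yes

F·v = (-6.873)×2.654 = -18.24094 W.
(u² − w²)/2 = (0.68650 − 37.16841)/2 = -18.24096 W.
|Δ| = 0.00002;  2% of max(1, |F·v|) = 0.36482.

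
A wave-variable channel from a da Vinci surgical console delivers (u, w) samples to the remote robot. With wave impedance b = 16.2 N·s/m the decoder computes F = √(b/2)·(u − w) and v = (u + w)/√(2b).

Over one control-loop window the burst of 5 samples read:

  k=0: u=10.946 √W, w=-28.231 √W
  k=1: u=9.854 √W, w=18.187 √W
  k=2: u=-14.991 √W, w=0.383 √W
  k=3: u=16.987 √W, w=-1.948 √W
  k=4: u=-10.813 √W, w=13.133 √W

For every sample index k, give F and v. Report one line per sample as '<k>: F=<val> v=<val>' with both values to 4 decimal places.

0: F=111.4997 v=-3.0367
1: F=-23.7161 v=4.9263
2: F=-43.7552 v=-2.5664
3: F=53.8900 v=2.6421
4: F=-68.1515 v=0.4076

k=0: u−w=39.1770, u+w=-17.2850; √(b/2)=2.8460, √(2b)=5.6921; F=2.8460×39.177=111.4997, v=-17.2850/5.6921=-3.0367
k=1: u−w=-8.3330, u+w=28.0410; √(b/2)=2.8460, √(2b)=5.6921; F=2.8460×(-8.333)=-23.7161, v=28.0410/5.6921=4.9263
k=2: u−w=-15.3740, u+w=-14.6080; √(b/2)=2.8460, √(2b)=5.6921; F=2.8460×(-15.374)=-43.7552, v=-14.6080/5.6921=-2.5664
k=3: u−w=18.9350, u+w=15.0390; √(b/2)=2.8460, √(2b)=5.6921; F=2.8460×18.935=53.8900, v=15.0390/5.6921=2.6421
k=4: u−w=-23.9460, u+w=2.3200; √(b/2)=2.8460, √(2b)=5.6921; F=2.8460×(-23.946)=-68.1515, v=2.3200/5.6921=0.4076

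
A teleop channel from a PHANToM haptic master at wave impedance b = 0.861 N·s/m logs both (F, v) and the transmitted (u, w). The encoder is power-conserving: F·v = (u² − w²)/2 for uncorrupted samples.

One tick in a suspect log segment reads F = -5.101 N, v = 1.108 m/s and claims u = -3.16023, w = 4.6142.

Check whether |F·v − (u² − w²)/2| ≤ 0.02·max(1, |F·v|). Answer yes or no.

F·v = (-5.101)×1.108 = -5.6519 W.
(u² − w²)/2 = (9.9871 − 21.2908)/2 = -5.6519 W.
|Δ| = 0.0000;  2% of max(1, |F·v|) = 0.1130.

yes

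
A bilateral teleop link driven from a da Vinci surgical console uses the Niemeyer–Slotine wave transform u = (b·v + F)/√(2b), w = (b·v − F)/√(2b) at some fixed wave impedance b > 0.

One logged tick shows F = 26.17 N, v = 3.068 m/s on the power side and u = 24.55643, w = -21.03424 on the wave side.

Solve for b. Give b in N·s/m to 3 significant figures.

u + w = 3.5222;  u + w = √(2b)·v, so √(2b) = 3.5222/3.068 = 1.1480.
b = (√(2b))²/2 = 1.3180/2 = 0.6590.
(Check via u − w = 2F/√(2b): u − w = 45.5907, 2F/√(2b) = 45.5907.)

b = 0.659 N·s/m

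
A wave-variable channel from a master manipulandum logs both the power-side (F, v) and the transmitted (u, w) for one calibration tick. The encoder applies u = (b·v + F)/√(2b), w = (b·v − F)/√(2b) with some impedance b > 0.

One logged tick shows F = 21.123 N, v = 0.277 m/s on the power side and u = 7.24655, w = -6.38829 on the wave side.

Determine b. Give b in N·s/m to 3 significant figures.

b = 4.8 N·s/m

u + w = 0.8583;  u + w = √(2b)·v, so √(2b) = 0.8583/0.277 = 3.0984.
b = (√(2b))²/2 = 9.6002/2 = 4.8001.
(Check via u − w = 2F/√(2b): u − w = 13.6348, 2F/√(2b) = 13.6347.)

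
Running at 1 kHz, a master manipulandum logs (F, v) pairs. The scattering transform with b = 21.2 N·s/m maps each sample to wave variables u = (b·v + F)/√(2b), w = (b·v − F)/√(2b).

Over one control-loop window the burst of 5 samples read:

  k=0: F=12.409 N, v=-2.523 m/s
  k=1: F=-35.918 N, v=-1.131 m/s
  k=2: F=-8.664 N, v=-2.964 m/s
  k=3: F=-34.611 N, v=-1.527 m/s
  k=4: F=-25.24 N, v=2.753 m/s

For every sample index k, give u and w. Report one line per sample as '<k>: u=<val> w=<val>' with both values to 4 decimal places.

0: u=-6.3086 w=-10.1200
1: u=-9.1983 w=1.8338
2: u=-10.9806 w=-8.3195
3: u=-10.2869 w=0.3438
4: u=5.0869 w=12.8393

k=0: b·v=21.2×(-2.523)=-53.4876; √(2b)=6.5115; u=(-53.4876+12.409)/6.5115=-6.3086, w=(-53.4876−12.409)/6.5115=-10.1200
k=1: b·v=21.2×(-1.131)=-23.9772; √(2b)=6.5115; u=(-23.9772+(-35.918))/6.5115=-9.1983, w=(-23.9772−(-35.918))/6.5115=1.8338
k=2: b·v=21.2×(-2.964)=-62.8368; √(2b)=6.5115; u=(-62.8368+(-8.664))/6.5115=-10.9806, w=(-62.8368−(-8.664))/6.5115=-8.3195
k=3: b·v=21.2×(-1.527)=-32.3724; √(2b)=6.5115; u=(-32.3724+(-34.611))/6.5115=-10.2869, w=(-32.3724−(-34.611))/6.5115=0.3438
k=4: b·v=21.2×2.753=58.3636; √(2b)=6.5115; u=(58.3636+(-25.24))/6.5115=5.0869, w=(58.3636−(-25.24))/6.5115=12.8393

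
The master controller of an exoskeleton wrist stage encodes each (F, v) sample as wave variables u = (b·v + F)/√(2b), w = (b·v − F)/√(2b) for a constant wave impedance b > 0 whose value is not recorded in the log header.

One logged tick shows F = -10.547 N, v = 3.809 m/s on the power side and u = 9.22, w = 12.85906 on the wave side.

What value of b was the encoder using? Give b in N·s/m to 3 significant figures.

u + w = 22.0791;  u + w = √(2b)·v, so √(2b) = 22.0791/3.809 = 5.7966.
b = (√(2b))²/2 = 33.6000/2 = 16.8000.
(Check via u − w = 2F/√(2b): u − w = -3.6391, 2F/√(2b) = -3.6391.)

b = 16.8 N·s/m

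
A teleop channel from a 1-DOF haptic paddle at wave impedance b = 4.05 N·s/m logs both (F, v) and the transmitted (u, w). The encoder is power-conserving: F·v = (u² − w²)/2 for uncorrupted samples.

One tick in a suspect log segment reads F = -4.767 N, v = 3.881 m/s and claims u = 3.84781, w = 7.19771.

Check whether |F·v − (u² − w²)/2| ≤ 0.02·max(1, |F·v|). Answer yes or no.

yes

F·v = (-4.767)×3.881 = -18.5007 W.
(u² − w²)/2 = (14.8056 − 51.8070)/2 = -18.5007 W.
|Δ| = 0.0000;  2% of max(1, |F·v|) = 0.3700.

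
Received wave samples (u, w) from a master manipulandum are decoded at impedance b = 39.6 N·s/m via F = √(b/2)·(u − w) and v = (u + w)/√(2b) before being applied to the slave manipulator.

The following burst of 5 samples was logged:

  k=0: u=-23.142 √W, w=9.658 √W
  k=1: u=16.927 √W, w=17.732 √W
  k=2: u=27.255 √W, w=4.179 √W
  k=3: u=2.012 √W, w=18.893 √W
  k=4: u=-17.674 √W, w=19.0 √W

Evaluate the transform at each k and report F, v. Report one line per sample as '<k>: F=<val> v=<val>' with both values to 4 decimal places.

k=0: u−w=-32.8000, u+w=-13.4840; √(b/2)=4.4497, √(2b)=8.8994; F=4.4497×(-32.8)=-145.9508, v=-13.4840/8.8994=-1.5152
k=1: u−w=-0.8050, u+w=34.6590; √(b/2)=4.4497, √(2b)=8.8994; F=4.4497×(-0.805)=-3.5820, v=34.6590/8.8994=3.8945
k=2: u−w=23.0760, u+w=31.4340; √(b/2)=4.4497, √(2b)=8.8994; F=4.4497×23.076=102.6817, v=31.4340/8.8994=3.5321
k=3: u−w=-16.8810, u+w=20.9050; √(b/2)=4.4497, √(2b)=8.8994; F=4.4497×(-16.881)=-75.1157, v=20.9050/8.8994=2.3490
k=4: u−w=-36.6740, u+w=1.3260; √(b/2)=4.4497, √(2b)=8.8994; F=4.4497×(-36.674)=-163.1890, v=1.3260/8.8994=0.1490

0: F=-145.9508 v=-1.5152
1: F=-3.5820 v=3.8945
2: F=102.6817 v=3.5321
3: F=-75.1157 v=2.3490
4: F=-163.1890 v=0.1490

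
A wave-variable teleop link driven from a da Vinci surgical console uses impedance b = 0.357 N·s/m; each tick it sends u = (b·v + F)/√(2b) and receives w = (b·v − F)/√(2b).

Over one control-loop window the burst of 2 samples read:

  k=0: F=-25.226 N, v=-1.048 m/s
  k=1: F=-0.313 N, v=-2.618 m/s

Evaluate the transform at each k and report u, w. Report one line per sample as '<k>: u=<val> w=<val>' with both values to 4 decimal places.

k=0: b·v=0.357×(-1.048)=-0.3741; √(2b)=0.8450; u=(-0.3741+(-25.226))/0.8450=-30.2965, w=(-0.3741−(-25.226))/0.8450=29.4110
k=1: b·v=0.357×(-2.618)=-0.9346; √(2b)=0.8450; u=(-0.9346+(-0.313))/0.8450=-1.4765, w=(-0.9346−(-0.313))/0.8450=-0.7357

0: u=-30.2965 w=29.4110
1: u=-1.4765 w=-0.7357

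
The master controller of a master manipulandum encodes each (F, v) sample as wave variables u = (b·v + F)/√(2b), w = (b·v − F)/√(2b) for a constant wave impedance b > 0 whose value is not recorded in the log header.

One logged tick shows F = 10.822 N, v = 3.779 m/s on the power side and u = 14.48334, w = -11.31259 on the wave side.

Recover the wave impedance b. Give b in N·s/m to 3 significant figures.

u + w = 3.17075;  u + w = √(2b)·v, so √(2b) = 3.17075/3.779 = 0.83904.
b = (√(2b))²/2 = 0.70400/2 = 0.35200.
(Check via u − w = 2F/√(2b): u − w = 25.79593, 2F/√(2b) = 25.79600.)

b = 0.352 N·s/m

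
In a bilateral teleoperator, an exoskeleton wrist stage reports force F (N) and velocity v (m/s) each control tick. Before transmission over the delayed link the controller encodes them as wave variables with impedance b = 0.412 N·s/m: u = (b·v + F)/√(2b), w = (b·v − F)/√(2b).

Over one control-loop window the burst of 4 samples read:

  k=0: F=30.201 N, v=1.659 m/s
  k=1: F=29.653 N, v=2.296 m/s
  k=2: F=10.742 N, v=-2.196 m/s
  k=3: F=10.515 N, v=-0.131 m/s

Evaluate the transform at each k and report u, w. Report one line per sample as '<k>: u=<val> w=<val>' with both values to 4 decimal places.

0: u=34.0234 w=-32.5174
1: u=33.7088 w=-31.6246
2: u=10.8370 w=-12.8304
3: u=11.5242 w=-11.6431

k=0: b·v=0.412×1.659=0.6835; √(2b)=0.9077; u=(0.6835+30.201)/0.9077=34.0234, w=(0.6835−30.201)/0.9077=-32.5174
k=1: b·v=0.412×2.296=0.9460; √(2b)=0.9077; u=(0.9460+29.653)/0.9077=33.7088, w=(0.9460−29.653)/0.9077=-31.6246
k=2: b·v=0.412×(-2.196)=-0.9048; √(2b)=0.9077; u=(-0.9048+10.742)/0.9077=10.8370, w=(-0.9048−10.742)/0.9077=-12.8304
k=3: b·v=0.412×(-0.131)=-0.0540; √(2b)=0.9077; u=(-0.0540+10.515)/0.9077=11.5242, w=(-0.0540−10.515)/0.9077=-11.6431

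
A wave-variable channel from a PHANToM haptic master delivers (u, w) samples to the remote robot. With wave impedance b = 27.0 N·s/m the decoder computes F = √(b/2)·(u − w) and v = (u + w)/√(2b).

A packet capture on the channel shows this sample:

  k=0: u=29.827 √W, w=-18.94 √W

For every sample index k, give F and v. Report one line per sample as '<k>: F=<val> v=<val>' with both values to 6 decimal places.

k=0: u−w=48.767000, u+w=10.887000; √(b/2)=3.674235, √(2b)=7.348469; F=3.674235×48.767=179.181399, v=10.887000/7.348469=1.481533

0: F=179.181399 v=1.481533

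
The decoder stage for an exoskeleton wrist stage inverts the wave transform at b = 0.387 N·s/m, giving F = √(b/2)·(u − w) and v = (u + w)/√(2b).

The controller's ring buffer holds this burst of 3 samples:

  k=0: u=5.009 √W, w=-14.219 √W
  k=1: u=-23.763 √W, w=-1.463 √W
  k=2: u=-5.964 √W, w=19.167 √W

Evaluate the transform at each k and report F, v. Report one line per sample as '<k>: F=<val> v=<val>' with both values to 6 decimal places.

k=0: u−w=19.228000, u+w=-9.210000; √(b/2)=0.439886, √(2b)=0.879773; F=0.439886×19.228=8.458135, v=-9.210000/0.879773=-10.468613
k=1: u−w=-22.300000, u+w=-25.226000; √(b/2)=0.439886, √(2b)=0.879773; F=0.439886×(-22.3)=-9.809466, v=-25.226000/0.879773=-28.673315
k=2: u−w=-25.131000, u+w=13.203000; √(b/2)=0.439886, √(2b)=0.879773; F=0.439886×(-25.131)=-11.054784, v=13.203000/0.879773=15.007285

0: F=8.458135 v=-10.468613
1: F=-9.809466 v=-28.673315
2: F=-11.054784 v=15.007285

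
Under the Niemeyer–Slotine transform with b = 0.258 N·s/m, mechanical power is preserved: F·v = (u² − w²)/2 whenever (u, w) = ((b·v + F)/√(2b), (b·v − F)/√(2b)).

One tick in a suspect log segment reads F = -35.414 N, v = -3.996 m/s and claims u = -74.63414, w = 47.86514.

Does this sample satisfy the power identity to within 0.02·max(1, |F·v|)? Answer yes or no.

F·v = (-35.414)×(-3.996) = 141.51434 W.
(u² − w²)/2 = (5570.25485 − 2291.07163)/2 = 1639.59161 W.
|Δ| = 1498.07727;  2% of max(1, |F·v|) = 2.83029.

no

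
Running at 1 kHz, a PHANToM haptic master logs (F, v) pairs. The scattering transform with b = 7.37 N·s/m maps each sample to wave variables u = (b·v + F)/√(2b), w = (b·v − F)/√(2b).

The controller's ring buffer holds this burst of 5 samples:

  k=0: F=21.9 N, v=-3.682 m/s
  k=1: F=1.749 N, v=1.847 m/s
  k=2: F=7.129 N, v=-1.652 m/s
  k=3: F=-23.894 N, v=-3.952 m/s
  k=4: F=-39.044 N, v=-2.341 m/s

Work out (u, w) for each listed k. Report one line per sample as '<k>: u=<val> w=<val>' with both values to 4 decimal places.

0: u=-1.3639 w=-12.7723
1: u=4.0011 w=3.0900
2: u=-1.3144 w=-5.0281
3: u=-13.8100 w=-1.3628
4: u=-14.6635 w=5.6758

k=0: b·v=7.37×(-3.682)=-27.1363; √(2b)=3.8393; u=(-27.1363+21.9)/3.8393=-1.3639, w=(-27.1363−21.9)/3.8393=-12.7723
k=1: b·v=7.37×1.847=13.6124; √(2b)=3.8393; u=(13.6124+1.749)/3.8393=4.0011, w=(13.6124−1.749)/3.8393=3.0900
k=2: b·v=7.37×(-1.652)=-12.1752; √(2b)=3.8393; u=(-12.1752+7.129)/3.8393=-1.3144, w=(-12.1752−7.129)/3.8393=-5.0281
k=3: b·v=7.37×(-3.952)=-29.1262; √(2b)=3.8393; u=(-29.1262+(-23.894))/3.8393=-13.8100, w=(-29.1262−(-23.894))/3.8393=-1.3628
k=4: b·v=7.37×(-2.341)=-17.2532; √(2b)=3.8393; u=(-17.2532+(-39.044))/3.8393=-14.6635, w=(-17.2532−(-39.044))/3.8393=5.6758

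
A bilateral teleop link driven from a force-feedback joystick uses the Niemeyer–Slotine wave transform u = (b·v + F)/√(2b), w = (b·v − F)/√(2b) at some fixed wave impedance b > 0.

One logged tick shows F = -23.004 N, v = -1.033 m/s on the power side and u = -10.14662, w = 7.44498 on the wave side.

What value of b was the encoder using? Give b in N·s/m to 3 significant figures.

b = 3.42 N·s/m

u + w = -2.70164;  u + w = √(2b)·v, so √(2b) = -2.70164/(-1.033) = 2.61533.
b = (√(2b))²/2 = 6.83997/2 = 3.41999.
(Check via u − w = 2F/√(2b): u − w = -17.59160, 2F/√(2b) = -17.59163.)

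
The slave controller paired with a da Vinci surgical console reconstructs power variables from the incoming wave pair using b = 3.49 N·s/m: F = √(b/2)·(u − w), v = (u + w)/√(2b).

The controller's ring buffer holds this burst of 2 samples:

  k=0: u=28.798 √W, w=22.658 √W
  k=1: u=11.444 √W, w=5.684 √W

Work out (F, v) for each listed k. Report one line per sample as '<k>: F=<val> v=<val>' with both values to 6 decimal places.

0: F=8.110845 v=19.476383
1: F=7.608871 v=6.483044

k=0: u−w=6.140000, u+w=51.456000; √(b/2)=1.320984, √(2b)=2.641969; F=1.320984×6.14=8.110845, v=51.456000/2.641969=19.476383
k=1: u−w=5.760000, u+w=17.128000; √(b/2)=1.320984, √(2b)=2.641969; F=1.320984×5.76=7.608871, v=17.128000/2.641969=6.483044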